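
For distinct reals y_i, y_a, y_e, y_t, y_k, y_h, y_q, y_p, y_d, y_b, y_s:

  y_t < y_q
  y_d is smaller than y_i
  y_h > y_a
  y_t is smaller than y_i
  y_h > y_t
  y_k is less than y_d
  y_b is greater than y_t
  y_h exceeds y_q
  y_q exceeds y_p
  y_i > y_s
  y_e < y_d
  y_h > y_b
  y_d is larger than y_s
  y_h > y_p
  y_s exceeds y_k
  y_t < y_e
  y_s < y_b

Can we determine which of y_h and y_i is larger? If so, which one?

undetermined

Following every chain through y_h: below y_h we get y_k, y_t, y_p, y_s, y_a, y_b, y_q.
y_i is not reached, and no chain runs the other way from y_i to y_h.
So the given relations leave the order of y_h and y_i undetermined.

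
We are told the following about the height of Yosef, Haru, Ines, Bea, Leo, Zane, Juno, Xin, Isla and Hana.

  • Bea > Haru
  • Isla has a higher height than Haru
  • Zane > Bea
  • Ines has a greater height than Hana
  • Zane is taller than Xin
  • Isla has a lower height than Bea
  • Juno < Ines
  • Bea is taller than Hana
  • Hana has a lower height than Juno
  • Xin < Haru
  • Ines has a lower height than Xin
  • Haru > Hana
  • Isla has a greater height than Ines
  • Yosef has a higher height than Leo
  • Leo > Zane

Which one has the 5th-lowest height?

Piecing the relations together gives one ordering: Hana < Juno < Ines < Xin < Haru < Isla < Bea < Zane < Leo < Yosef.
The 5th smallest is Haru.

Haru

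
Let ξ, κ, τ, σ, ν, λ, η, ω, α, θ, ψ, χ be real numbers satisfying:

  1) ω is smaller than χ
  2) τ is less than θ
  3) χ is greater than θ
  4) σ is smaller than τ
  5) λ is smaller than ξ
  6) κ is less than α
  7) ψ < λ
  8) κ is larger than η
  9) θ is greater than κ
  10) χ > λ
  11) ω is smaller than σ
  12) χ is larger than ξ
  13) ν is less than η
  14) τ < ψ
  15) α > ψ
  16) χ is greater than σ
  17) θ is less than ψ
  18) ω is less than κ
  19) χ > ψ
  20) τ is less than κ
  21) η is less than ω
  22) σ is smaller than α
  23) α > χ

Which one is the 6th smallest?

κ

Chaining the given pairs: ν < η < ω < σ < τ < κ < θ < ψ < λ < ξ < χ < α.
The 6th smallest is κ.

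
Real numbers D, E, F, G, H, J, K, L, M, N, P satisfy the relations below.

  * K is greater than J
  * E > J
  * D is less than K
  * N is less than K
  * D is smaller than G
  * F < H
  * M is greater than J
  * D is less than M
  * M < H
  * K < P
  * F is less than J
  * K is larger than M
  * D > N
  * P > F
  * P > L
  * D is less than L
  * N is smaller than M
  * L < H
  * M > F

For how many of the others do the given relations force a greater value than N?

Directly above N: D, M, K.
One step further: L, P, H, G (7 so far).
No other element is forced above N by the given relations, so the count is 7.

7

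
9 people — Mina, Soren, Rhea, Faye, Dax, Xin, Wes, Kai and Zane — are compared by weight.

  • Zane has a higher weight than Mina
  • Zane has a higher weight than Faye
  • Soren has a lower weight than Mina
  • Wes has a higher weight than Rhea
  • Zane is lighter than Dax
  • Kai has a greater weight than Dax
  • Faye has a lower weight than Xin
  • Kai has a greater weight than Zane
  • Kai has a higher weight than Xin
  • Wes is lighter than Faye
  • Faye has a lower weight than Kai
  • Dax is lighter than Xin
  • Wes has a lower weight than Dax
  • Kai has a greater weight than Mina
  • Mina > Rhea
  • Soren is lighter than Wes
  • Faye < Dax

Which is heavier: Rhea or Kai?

Kai

Rhea < Wes and Wes < Faye give Rhea < Faye.
With Faye < Zane: Rhea < Wes < Faye < Zane.
With Zane < Dax: Rhea < Wes < Faye < Zane < Dax.
With Dax < Xin: Rhea < Wes < Faye < Zane < Dax < Xin.
With Xin < Kai: Rhea < Wes < Faye < Zane < Dax < Xin < Kai.
So Rhea < Kai; Kai is the heavier of the two.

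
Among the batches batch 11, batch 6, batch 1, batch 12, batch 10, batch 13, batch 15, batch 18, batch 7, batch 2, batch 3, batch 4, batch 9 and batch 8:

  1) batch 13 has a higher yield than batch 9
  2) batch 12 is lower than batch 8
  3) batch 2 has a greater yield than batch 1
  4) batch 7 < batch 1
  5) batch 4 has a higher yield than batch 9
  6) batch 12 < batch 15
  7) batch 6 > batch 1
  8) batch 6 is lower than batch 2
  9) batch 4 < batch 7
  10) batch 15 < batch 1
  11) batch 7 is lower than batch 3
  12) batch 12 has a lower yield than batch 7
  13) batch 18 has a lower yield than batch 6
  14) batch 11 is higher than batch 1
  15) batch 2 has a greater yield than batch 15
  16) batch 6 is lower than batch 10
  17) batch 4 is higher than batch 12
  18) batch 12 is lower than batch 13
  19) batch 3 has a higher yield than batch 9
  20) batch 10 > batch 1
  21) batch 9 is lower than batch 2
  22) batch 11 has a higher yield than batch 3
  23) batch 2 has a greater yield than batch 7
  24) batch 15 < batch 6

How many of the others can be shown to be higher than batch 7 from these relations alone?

From batch 7 the given relations immediately reach batch 1, batch 3, batch 2.
From those, batch 6, batch 10, batch 11 — 6 in total.
Nothing else is reachable above batch 7; 6 in all.

6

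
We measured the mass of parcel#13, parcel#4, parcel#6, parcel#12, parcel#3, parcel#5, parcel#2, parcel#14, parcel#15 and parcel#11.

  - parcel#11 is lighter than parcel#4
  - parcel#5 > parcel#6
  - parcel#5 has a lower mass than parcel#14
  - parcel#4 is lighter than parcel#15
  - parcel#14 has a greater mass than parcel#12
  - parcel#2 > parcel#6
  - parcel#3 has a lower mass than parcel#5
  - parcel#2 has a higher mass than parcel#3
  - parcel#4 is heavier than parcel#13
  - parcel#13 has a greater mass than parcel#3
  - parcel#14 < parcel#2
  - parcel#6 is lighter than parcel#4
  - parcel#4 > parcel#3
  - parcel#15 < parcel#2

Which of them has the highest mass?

Chaining downward from parcel#2: directly below it, parcel#6, parcel#3, parcel#15, parcel#14; then parcel#12, parcel#5, parcel#4; then parcel#11, parcel#13.
That covers every other element, and nothing is given above parcel#2, so parcel#2 is the highest mass.

parcel#2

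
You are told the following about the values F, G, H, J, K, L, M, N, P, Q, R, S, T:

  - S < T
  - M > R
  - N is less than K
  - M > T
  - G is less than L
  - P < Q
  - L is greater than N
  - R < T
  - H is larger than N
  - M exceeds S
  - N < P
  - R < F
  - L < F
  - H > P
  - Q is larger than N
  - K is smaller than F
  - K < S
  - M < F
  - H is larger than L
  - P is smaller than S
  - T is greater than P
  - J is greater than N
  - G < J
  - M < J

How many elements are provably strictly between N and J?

5

The relations place N below J. An element lies strictly between them when it is forced above N and also forced below J.
Above N: {P, Q, L, K, S, T, M, F, H}. Below J: {G, P, R, K, S, T, M}.
Intersection: {P, K, S, T, M} — 5.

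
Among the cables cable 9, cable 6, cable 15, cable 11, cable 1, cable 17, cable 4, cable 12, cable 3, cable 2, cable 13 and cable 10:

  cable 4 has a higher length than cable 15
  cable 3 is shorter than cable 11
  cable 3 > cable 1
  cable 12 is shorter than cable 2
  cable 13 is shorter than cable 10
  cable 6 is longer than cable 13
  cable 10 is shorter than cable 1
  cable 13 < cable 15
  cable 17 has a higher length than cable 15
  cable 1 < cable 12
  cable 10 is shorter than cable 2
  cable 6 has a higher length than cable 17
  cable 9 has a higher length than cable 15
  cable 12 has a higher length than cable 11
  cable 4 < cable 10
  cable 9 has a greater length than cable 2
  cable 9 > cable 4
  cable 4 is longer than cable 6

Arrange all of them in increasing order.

cable 13 < cable 15 < cable 17 < cable 6 < cable 4 < cable 10 < cable 1 < cable 3 < cable 11 < cable 12 < cable 2 < cable 9

Each adjacent pair is fixed by a given relation: cable 13 < cable 15; cable 15 < cable 17; cable 17 < cable 6; cable 6 < cable 4; cable 4 < cable 10; cable 10 < cable 1; cable 1 < cable 3; cable 3 < cable 11; cable 11 < cable 12; cable 12 < cable 2; cable 2 < cable 9. Chaining them end to end gives the full order.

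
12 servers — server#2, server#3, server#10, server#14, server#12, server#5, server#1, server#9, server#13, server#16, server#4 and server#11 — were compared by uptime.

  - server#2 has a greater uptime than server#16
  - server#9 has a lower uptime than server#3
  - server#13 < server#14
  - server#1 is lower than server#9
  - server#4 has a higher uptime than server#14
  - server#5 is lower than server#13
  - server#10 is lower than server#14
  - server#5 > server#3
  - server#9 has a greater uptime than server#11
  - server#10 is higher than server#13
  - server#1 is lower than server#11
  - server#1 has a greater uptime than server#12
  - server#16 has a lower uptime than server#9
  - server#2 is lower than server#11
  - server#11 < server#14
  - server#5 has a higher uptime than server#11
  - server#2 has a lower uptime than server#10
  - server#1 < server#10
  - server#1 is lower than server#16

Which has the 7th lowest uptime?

Piecing the relations together gives one ordering: server#12 < server#1 < server#16 < server#2 < server#11 < server#9 < server#3 < server#5 < server#13 < server#10 < server#14 < server#4.
The 7th smallest is server#3.

server#3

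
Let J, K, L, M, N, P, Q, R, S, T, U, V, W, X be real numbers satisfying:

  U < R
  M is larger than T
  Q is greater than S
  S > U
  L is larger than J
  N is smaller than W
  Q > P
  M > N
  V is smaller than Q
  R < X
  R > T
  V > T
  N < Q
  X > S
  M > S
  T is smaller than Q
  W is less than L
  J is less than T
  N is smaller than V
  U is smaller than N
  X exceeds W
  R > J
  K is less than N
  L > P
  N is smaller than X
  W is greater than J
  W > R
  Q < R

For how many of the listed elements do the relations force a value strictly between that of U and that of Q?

Chaining upward from U reaches: N, V, S, M, R, W, L, X.
Chaining downward from Q reaches: J, K, T, P, N, V, S.
Strictly between U and Q are those in both lists: N, V, S — 3 elements.

3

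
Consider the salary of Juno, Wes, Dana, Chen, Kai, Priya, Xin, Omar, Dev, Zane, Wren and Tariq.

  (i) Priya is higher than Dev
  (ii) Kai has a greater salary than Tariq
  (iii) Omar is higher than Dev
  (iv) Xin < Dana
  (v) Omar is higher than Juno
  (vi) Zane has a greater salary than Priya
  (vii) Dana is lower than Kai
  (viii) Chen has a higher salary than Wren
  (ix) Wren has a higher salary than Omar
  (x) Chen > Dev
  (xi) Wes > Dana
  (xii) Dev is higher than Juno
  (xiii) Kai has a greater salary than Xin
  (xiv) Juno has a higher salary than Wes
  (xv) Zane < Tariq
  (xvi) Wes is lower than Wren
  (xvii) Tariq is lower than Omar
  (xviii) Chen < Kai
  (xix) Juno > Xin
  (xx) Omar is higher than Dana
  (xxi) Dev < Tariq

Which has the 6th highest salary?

Piecing the relations together gives one ordering: Xin < Dana < Wes < Juno < Dev < Priya < Zane < Tariq < Omar < Wren < Chen < Kai.
The 6th largest is Zane.

Zane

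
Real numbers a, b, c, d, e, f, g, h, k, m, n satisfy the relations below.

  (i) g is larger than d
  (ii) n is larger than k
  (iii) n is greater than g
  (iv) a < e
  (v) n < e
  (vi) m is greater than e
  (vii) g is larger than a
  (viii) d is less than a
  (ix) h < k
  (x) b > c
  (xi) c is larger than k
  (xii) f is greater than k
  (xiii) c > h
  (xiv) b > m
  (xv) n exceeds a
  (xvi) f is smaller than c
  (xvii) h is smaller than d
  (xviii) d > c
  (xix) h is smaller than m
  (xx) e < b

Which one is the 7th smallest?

g

Chaining the given pairs: h < k < f < c < d < a < g < n < e < m < b.
The 7th smallest is g.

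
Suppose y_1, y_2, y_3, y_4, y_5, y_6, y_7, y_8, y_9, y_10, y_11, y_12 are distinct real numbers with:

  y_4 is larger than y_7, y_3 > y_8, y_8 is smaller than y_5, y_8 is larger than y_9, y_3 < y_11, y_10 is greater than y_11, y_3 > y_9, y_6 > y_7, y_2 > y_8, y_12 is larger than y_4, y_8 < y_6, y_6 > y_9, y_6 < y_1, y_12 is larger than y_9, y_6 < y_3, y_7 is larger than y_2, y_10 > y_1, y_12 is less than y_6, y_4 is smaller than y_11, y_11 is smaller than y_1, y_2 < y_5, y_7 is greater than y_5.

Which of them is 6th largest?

Piecing the relations together gives one ordering: y_9 < y_8 < y_2 < y_5 < y_7 < y_4 < y_12 < y_6 < y_3 < y_11 < y_1 < y_10.
The 6th largest is y_12.

y_12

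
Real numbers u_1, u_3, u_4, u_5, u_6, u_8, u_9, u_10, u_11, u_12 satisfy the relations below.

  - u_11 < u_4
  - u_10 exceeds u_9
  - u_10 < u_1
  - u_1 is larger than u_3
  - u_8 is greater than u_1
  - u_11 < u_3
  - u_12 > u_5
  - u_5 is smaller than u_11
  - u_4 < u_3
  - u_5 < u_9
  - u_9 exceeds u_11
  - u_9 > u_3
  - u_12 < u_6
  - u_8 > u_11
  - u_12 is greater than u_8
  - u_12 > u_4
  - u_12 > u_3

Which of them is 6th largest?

u_9

Chaining the given pairs: u_5 < u_11 < u_4 < u_3 < u_9 < u_10 < u_1 < u_8 < u_12 < u_6.
Counting 6 from the largest end gives u_9.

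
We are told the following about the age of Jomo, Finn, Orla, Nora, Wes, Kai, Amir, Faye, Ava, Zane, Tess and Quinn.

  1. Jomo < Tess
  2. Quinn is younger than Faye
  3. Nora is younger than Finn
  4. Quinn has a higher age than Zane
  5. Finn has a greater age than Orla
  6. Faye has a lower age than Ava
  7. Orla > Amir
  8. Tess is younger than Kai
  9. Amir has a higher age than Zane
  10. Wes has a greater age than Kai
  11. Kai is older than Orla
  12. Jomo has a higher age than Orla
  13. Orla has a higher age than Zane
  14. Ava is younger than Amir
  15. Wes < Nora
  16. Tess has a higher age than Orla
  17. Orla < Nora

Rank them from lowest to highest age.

Zane < Quinn < Faye < Ava < Amir < Orla < Jomo < Tess < Kai < Wes < Nora < Finn

Nothing is placed below Zane, so it is least; from there Zane < Quinn; Quinn < Faye; Faye < Ava; Ava < Amir; Amir < Orla; Orla < Jomo; Jomo < Tess; Tess < Kai; Kai < Wes; Wes < Nora; Nora < Finn, each given directly.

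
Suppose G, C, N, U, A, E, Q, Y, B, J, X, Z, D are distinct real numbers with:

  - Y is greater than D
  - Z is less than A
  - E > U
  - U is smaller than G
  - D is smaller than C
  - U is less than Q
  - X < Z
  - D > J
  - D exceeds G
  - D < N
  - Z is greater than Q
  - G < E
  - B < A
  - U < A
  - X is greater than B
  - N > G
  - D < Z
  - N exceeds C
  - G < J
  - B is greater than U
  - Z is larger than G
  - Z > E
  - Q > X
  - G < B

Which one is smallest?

U

Chaining upward from U: directly above it, G, B, E, Q, A; then J, X, D, Z, N; then C, Y.
That covers every other element, and nothing is given below U, so U is the smallest.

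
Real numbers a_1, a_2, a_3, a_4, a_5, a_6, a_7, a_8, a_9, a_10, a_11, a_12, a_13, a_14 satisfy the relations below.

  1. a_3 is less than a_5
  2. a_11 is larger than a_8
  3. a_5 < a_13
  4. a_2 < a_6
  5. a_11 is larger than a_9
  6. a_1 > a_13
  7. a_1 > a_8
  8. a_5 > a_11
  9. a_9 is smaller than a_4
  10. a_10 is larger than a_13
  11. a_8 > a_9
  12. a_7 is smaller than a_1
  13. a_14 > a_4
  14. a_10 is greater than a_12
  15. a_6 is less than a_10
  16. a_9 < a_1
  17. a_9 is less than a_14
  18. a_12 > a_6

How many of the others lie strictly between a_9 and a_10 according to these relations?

Chaining upward from a_9 reaches: a_8, a_11, a_5, a_4, a_13, a_14, a_1.
Chaining downward from a_10 reaches: a_3, a_2, a_8, a_11, a_5, a_6, a_13, a_12.
Strictly between a_9 and a_10 are those in both lists: a_8, a_11, a_5, a_13 — 4 elements.

4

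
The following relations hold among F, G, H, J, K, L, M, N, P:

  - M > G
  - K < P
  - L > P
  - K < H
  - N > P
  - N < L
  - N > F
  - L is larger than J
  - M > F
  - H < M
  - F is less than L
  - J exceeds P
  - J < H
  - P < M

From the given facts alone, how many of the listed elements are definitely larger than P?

5

Directly above P: N, J, M, L.
One step further: H (5 so far).
No other element is forced above P by the given relations, so the count is 5.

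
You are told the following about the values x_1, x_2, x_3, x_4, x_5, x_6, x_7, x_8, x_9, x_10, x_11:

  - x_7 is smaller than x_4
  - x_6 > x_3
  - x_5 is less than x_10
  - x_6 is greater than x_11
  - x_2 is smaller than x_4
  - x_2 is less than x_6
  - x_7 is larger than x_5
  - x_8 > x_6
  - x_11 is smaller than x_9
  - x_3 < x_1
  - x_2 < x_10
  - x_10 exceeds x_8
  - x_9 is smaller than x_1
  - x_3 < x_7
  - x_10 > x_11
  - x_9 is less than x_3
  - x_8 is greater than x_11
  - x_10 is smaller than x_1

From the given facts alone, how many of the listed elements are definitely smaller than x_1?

8

The elements the relations force below x_1 are x_2, x_11, x_5, x_9, x_3, x_6, x_8, x_10 — no chain reaches any other.
That is 8.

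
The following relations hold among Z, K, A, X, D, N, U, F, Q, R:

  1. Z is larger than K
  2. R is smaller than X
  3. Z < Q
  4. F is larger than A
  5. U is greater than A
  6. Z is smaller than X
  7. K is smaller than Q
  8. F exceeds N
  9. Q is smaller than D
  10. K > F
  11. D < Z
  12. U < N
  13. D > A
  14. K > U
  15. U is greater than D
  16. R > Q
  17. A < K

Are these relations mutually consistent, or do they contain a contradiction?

inconsistent

We have Q < D stated directly, yet also D < U < N < F < K < Z < Q by chaining the others — so D < Q. Contradiction.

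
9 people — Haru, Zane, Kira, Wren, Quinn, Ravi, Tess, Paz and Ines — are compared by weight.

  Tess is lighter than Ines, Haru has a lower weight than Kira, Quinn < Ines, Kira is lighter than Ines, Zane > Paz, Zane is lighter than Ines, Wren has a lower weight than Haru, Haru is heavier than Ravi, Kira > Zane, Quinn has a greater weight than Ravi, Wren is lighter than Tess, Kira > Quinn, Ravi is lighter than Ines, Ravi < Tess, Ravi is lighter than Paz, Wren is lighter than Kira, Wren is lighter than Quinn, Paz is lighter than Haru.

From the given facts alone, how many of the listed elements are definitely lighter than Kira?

6

The elements the relations force below Kira are Wren, Ravi, Paz, Zane, Haru, Quinn — no chain reaches any other.
That is 6.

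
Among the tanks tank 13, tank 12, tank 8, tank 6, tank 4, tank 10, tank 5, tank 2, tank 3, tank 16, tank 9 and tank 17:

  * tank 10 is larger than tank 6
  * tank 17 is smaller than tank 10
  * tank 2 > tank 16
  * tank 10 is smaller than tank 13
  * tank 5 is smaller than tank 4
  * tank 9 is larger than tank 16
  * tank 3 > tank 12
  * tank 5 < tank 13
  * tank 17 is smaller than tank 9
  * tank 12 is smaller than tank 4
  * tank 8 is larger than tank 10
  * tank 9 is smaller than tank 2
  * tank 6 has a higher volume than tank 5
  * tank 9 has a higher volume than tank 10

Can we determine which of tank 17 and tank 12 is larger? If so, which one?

undetermined

Following every chain through tank 17: above tank 17 we get tank 10, tank 8, tank 9, tank 2, tank 13.
tank 12 is not reached, and no chain runs the other way from tank 12 to tank 17.
So the given relations leave the order of tank 17 and tank 12 undetermined.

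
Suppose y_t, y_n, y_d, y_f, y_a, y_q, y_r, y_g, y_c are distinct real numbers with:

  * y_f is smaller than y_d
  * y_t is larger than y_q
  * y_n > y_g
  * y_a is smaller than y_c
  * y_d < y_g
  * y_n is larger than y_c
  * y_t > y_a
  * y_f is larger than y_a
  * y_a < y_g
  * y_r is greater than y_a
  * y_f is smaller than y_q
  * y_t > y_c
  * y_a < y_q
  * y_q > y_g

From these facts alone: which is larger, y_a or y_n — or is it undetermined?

Following the relations from y_a: y_a < y_f < y_d < y_g < y_n.
So y_n is larger.

y_n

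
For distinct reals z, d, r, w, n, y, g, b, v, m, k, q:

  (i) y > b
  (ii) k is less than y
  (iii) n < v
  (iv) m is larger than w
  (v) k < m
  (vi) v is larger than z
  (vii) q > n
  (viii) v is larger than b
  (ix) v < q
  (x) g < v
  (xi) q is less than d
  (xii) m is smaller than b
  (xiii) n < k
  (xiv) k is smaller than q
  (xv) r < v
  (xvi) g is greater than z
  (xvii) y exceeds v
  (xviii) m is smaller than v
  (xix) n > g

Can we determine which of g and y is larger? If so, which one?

Link the given pairs in sequence: g < n; n < k; k < m; m < v; v < y.
Chaining these gives g < n < k < m < v < y.
So y is larger.

y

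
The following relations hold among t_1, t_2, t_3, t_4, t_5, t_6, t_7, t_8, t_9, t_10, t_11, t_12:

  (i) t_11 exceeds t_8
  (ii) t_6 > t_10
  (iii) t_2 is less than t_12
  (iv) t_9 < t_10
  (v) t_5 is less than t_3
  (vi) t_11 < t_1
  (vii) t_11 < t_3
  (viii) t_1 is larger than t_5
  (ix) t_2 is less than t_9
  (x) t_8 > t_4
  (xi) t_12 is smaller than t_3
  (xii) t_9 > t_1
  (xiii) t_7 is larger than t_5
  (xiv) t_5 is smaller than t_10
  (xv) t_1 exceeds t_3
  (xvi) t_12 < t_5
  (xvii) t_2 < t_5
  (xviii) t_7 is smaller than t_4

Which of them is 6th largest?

The consecutive relations fix a unique order: t_2 < t_12 < t_5 < t_7 < t_4 < t_8 < t_11 < t_3 < t_1 < t_9 < t_10 < t_6.
The 6th largest is t_11.

t_11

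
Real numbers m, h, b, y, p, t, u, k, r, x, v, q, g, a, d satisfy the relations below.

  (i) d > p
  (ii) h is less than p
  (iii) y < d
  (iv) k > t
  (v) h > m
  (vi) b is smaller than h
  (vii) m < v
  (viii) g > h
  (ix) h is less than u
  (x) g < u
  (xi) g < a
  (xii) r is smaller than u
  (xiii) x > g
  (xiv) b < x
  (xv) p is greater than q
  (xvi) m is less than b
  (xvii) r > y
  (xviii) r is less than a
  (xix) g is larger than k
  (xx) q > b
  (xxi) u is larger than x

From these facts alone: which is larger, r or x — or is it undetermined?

Following every chain through x: above x we get u; below x we get m, t, k, b, h, g.
r is not reached, and no chain runs the other way from r to x.
So the given relations leave the order of x and r undetermined.

undetermined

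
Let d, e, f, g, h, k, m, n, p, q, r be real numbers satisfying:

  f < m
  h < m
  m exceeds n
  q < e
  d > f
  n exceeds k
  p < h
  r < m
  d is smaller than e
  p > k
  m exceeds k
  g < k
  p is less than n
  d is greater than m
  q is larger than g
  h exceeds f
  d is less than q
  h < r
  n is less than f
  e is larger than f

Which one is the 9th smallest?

Piecing the relations together gives one ordering: g < k < p < n < f < h < r < m < d < q < e.
The 9th smallest is d.

d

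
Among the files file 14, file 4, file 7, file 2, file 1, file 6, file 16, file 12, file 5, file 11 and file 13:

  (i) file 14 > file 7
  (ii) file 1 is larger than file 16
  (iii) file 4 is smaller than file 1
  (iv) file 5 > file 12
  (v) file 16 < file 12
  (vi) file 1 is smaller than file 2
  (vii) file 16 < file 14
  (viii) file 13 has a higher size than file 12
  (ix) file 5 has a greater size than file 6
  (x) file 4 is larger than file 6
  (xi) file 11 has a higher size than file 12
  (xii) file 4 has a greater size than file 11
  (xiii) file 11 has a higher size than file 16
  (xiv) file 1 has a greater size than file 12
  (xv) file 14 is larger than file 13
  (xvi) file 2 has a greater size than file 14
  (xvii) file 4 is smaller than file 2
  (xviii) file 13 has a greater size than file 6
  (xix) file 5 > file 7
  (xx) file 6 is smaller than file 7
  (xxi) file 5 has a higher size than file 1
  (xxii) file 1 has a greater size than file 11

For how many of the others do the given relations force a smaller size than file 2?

9

Directly below file 2: file 4, file 1, file 14.
One step further: file 6, file 7, file 16, file 12, file 11, file 13 (9 so far).
Nothing else is reachable below file 2; 9 in all.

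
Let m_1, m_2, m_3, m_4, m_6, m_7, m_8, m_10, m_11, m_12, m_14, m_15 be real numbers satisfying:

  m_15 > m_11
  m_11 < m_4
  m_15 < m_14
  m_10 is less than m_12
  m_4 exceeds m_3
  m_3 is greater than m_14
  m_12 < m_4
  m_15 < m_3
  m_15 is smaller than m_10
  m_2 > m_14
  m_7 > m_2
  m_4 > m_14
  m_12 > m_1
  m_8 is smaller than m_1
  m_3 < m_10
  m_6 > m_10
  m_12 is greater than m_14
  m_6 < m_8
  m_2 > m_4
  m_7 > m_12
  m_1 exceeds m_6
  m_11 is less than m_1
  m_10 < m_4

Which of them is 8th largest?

m_10

Chaining the given pairs: m_11 < m_15 < m_14 < m_3 < m_10 < m_6 < m_8 < m_1 < m_12 < m_4 < m_2 < m_7.
The 8th largest is m_10.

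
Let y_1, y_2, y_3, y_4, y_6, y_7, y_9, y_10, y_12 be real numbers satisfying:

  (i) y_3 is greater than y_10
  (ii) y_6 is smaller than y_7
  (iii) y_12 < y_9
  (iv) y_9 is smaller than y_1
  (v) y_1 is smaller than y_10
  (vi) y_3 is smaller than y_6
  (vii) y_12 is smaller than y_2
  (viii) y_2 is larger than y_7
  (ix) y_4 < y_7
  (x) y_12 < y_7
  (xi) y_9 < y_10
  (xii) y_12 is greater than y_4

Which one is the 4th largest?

y_3

Chaining the given pairs: y_4 < y_12 < y_9 < y_1 < y_10 < y_3 < y_6 < y_7 < y_2.
Counting 4 from the largest end gives y_3.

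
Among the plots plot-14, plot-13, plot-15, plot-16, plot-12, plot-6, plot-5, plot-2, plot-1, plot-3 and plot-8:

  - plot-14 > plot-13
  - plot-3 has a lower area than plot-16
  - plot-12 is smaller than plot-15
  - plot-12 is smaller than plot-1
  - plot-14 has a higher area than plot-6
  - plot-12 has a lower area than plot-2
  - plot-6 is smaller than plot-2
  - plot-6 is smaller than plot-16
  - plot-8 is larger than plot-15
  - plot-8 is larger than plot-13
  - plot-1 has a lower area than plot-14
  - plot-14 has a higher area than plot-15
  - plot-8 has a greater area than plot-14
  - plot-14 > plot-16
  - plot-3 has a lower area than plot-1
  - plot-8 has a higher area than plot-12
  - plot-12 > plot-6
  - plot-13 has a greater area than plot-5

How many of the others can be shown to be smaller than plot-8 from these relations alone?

9

From plot-8 the given relations immediately reach plot-12, plot-15, plot-13, plot-14.
From those, plot-6, plot-5, plot-1, plot-16 — 8 in total.
From those, plot-3 — 9 in total.
Nothing else is reachable below plot-8; 9 in all.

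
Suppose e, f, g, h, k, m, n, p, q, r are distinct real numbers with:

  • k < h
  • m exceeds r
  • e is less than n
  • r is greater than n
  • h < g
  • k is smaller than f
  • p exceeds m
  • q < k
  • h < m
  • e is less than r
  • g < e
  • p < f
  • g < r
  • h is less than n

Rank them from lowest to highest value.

Nothing is placed below q, so it is least; from there q < k; k < h; h < g; g < e; e < n; n < r; r < m; m < p; p < f, each given directly.

q < k < h < g < e < n < r < m < p < f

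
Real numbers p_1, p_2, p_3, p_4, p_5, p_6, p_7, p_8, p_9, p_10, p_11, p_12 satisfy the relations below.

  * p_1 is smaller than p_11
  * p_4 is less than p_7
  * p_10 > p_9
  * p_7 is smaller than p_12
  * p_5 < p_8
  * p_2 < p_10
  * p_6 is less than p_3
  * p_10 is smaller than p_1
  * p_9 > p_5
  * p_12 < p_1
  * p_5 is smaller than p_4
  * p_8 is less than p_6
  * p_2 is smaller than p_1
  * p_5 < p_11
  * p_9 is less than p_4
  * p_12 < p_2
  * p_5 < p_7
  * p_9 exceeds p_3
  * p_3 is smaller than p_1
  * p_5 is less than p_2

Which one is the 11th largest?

p_8

The consecutive relations fix a unique order: p_5 < p_8 < p_6 < p_3 < p_9 < p_4 < p_7 < p_12 < p_2 < p_10 < p_1 < p_11.
Counting 11 from the largest end gives p_8.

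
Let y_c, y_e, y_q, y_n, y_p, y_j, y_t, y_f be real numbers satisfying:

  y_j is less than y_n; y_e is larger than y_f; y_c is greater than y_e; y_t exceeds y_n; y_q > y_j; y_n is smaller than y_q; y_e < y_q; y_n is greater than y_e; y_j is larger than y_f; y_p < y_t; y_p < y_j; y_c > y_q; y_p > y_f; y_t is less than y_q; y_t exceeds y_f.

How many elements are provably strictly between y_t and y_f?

Chaining upward from y_f reaches: y_e, y_p, y_j, y_n, y_q, y_c.
Chaining downward from y_t reaches: y_e, y_p, y_j, y_n.
Strictly between y_f and y_t are those in both lists: y_e, y_p, y_j, y_n — 4 elements.

4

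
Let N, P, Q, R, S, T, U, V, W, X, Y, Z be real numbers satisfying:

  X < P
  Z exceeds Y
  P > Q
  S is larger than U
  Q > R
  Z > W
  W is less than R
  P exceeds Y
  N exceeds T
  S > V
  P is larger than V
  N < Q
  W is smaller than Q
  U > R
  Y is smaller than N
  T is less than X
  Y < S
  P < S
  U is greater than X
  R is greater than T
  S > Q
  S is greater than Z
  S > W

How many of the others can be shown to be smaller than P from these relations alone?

8

The elements the relations force below P are T, W, R, Y, X, V, N, Q — no chain reaches any other.
That is 8.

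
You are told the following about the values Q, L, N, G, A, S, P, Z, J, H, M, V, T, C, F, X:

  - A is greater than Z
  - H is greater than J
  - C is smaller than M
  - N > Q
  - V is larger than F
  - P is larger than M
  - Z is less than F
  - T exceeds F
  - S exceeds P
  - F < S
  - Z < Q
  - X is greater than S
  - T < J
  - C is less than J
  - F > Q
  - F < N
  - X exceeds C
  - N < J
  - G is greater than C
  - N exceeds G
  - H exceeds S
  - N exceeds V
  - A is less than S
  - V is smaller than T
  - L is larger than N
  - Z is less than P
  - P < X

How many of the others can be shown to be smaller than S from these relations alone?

Directly below S: F, P, A.
One step further: Z, Q, M (6 so far).
One step further: C (7 so far).
No other element is forced below S by the given relations, so the count is 7.

7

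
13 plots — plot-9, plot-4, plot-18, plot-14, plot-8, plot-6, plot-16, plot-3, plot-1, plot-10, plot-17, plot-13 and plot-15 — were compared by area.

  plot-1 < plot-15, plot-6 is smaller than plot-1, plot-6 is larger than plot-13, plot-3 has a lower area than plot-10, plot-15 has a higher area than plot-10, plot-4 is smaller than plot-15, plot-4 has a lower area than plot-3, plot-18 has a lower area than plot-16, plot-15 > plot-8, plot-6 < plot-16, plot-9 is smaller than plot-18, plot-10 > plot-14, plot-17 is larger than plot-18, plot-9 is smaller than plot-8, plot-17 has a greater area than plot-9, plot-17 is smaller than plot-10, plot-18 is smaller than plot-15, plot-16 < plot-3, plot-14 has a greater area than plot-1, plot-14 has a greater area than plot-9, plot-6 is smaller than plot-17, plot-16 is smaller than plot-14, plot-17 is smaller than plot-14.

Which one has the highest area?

Chaining downward from plot-15: directly below it, plot-4, plot-18, plot-1, plot-8, plot-10; then plot-9, plot-6, plot-3, plot-17, plot-14; then plot-13, plot-16.
That covers every other element, and nothing is given above plot-15, so plot-15 is the highest area.

plot-15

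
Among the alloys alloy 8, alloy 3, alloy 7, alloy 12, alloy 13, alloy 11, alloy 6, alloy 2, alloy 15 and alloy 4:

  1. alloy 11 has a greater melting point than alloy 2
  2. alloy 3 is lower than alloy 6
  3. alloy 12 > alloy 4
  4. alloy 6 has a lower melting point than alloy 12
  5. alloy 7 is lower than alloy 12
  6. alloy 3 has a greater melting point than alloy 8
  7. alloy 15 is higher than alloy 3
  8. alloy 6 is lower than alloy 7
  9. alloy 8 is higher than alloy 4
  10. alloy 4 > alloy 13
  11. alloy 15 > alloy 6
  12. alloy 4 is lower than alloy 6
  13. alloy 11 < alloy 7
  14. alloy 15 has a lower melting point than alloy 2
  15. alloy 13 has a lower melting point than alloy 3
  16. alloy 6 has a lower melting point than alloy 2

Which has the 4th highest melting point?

The consecutive relations fix a unique order: alloy 13 < alloy 4 < alloy 8 < alloy 3 < alloy 6 < alloy 15 < alloy 2 < alloy 11 < alloy 7 < alloy 12.
The 4th largest is alloy 2.

alloy 2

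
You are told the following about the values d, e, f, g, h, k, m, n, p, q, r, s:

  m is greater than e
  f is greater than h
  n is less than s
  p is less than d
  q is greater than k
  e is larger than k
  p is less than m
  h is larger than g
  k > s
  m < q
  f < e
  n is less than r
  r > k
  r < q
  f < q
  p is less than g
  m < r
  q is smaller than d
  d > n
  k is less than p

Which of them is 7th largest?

h

Chaining the given pairs: n < s < k < p < g < h < f < e < m < r < q < d.
Counting 7 from the largest end gives h.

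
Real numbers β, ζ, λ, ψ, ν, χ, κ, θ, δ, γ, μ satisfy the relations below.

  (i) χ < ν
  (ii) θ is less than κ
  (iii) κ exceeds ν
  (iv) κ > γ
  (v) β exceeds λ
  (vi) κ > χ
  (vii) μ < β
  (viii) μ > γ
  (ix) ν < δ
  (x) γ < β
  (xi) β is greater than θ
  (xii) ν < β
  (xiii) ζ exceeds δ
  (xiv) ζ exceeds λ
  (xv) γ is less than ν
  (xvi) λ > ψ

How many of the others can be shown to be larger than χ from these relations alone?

5

The elements the relations force above χ are ν, κ, β, δ, ζ — no chain reaches any other.
That is 5.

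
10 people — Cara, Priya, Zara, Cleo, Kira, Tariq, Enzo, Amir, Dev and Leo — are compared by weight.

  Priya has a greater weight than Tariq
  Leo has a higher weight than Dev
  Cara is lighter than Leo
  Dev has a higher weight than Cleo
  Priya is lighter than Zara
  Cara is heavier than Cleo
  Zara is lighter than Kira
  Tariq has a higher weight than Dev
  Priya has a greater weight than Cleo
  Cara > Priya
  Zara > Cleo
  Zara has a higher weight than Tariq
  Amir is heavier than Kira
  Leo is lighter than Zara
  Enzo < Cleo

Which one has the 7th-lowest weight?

Piecing the relations together gives one ordering: Enzo < Cleo < Dev < Tariq < Priya < Cara < Leo < Zara < Kira < Amir.
The 7th smallest is Leo.

Leo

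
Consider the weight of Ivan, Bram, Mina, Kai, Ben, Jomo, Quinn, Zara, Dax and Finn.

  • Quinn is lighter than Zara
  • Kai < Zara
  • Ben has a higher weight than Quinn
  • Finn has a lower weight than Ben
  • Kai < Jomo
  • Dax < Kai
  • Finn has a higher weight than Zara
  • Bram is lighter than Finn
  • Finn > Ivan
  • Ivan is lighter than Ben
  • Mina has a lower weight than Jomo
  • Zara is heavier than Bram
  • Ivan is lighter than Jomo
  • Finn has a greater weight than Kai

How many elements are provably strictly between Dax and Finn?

2

Chaining upward from Dax reaches: Kai, Zara, Jomo, Ben.
Chaining downward from Finn reaches: Quinn, Ivan, Kai, Bram, Zara.
Strictly between Dax and Finn are those in both lists: Kai, Zara — 2 elements.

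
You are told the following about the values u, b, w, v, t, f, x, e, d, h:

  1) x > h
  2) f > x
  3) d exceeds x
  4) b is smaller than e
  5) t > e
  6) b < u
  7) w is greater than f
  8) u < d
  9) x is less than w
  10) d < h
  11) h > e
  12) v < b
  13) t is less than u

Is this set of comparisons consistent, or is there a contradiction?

inconsistent

We have x < d stated directly, yet also d < h < x by chaining the others — so d < x. Contradiction.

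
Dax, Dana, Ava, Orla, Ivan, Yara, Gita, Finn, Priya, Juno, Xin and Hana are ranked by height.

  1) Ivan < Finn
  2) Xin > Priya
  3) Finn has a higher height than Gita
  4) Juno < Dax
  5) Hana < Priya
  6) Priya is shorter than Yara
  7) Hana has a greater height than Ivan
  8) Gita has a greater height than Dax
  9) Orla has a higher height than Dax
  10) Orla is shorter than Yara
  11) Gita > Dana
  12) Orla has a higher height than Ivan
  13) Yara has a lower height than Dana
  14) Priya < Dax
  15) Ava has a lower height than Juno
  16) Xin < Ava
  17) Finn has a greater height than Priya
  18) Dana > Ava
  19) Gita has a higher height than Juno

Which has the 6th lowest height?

Juno

Piecing the relations together gives one ordering: Ivan < Hana < Priya < Xin < Ava < Juno < Dax < Orla < Yara < Dana < Gita < Finn.
Counting 6 from the smallest end gives Juno.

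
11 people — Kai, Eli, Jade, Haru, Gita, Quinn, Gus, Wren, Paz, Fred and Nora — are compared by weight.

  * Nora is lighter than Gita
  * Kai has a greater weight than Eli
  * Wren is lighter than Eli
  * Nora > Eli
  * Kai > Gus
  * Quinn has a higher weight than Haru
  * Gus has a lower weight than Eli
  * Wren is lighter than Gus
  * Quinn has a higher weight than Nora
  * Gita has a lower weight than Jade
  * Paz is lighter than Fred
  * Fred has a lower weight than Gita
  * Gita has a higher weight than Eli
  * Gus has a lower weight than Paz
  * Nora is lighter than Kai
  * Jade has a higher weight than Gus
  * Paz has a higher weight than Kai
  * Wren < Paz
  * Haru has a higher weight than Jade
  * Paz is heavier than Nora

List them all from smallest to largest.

Wren < Gus < Eli < Nora < Kai < Paz < Fred < Gita < Jade < Haru < Quinn

The consecutive links are each given: Wren < Gus; Gus < Eli; Eli < Nora; Nora < Kai; Kai < Paz; Paz < Fred; Fred < Gita; Gita < Jade; Jade < Haru; Haru < Quinn.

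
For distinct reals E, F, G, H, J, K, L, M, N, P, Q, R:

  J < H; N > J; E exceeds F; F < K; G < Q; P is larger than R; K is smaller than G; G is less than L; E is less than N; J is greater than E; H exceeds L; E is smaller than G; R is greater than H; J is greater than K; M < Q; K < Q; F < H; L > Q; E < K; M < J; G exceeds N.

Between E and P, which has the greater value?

E < J and J < N give E < N.
With N < G: E < J < N < G.
With G < L: E < J < N < G < L.
With L < H: E < J < N < G < L < H.
With H < R: E < J < N < G < L < H < R.
Then R < P extends the chain to P.
So E < P; P is the larger of the two.

P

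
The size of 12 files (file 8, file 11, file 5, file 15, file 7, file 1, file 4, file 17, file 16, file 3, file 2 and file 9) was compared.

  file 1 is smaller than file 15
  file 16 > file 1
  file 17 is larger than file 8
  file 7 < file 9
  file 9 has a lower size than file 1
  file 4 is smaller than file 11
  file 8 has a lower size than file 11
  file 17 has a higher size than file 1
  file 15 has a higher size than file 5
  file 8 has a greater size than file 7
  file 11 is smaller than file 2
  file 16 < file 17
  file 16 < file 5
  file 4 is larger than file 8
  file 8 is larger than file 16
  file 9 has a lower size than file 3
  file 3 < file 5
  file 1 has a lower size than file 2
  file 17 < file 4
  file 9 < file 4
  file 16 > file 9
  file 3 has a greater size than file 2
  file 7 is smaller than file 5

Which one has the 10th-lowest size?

Chaining the given pairs: file 7 < file 9 < file 1 < file 16 < file 8 < file 17 < file 4 < file 11 < file 2 < file 3 < file 5 < file 15.
Counting 10 from the smallest end gives file 3.

file 3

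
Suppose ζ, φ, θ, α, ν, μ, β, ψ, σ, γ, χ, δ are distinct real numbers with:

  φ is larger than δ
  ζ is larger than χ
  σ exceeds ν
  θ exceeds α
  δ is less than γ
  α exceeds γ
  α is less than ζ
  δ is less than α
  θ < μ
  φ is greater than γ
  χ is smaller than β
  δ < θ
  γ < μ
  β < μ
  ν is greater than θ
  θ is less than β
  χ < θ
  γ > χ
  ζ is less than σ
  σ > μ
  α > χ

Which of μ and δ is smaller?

δ

The relevant relations are δ < γ; γ < α; α < θ; θ < β; β < μ.
Together: δ < γ < α < θ < β < μ.
So δ < μ; δ is the smaller of the two.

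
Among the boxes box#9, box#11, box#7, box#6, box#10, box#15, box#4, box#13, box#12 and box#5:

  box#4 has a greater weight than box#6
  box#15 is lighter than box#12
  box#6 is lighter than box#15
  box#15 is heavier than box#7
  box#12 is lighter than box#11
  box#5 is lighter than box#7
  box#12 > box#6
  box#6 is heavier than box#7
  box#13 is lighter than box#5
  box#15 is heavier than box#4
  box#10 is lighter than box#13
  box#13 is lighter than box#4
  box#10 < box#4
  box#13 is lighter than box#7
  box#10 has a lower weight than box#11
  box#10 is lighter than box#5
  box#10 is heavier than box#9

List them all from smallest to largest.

The consecutive links are each given: box#9 < box#10; box#10 < box#13; box#13 < box#5; box#5 < box#7; box#7 < box#6; box#6 < box#4; box#4 < box#15; box#15 < box#12; box#12 < box#11.

box#9 < box#10 < box#13 < box#5 < box#7 < box#6 < box#4 < box#15 < box#12 < box#11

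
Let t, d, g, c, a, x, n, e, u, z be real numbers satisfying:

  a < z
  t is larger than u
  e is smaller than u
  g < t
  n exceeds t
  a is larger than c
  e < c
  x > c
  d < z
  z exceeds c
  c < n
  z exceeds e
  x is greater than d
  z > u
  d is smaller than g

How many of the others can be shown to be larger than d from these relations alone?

5

The elements the relations force above d are g, z, x, t, n — no chain reaches any other.
That is 5.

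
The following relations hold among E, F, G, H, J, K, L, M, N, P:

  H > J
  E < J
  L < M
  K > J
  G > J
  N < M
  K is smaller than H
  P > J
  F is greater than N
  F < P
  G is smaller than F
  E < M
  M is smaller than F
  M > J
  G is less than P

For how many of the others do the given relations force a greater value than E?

7

From E the given relations immediately reach J, M.
From those, K, H, G, F, P — 7 in total.
Nothing else is reachable above E; 7 in all.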